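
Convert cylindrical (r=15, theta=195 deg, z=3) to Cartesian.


x = 15 * cos(195) = -14.4889
y = 15 * sin(195) = -3.8823
z = 3

(-14.4889, -3.8823, 3)


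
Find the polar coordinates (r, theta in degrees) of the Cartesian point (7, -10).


r = sqrt(7^2 + (-10)^2) = 12.2066
theta = atan2(-10, 7) = 304.992 degrees

r = 12.2066, theta = 304.992 degrees


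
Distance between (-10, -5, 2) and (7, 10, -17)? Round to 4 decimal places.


d = sqrt((7--10)^2 + (10--5)^2 + (-17-2)^2) = 29.5804

29.5804


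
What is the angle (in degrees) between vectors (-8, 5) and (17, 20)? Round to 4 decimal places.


dot = -8*17 + 5*20 = -36
|u| = 9.434, |v| = 26.2488
cos(angle) = -0.1454
angle = 98.3592 degrees

98.3592 degrees


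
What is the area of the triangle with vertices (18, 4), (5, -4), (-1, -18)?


Area = |x1(y2-y3) + x2(y3-y1) + x3(y1-y2)| / 2
= |18*(-4--18) + 5*(-18-4) + -1*(4--4)| / 2
= 67

67


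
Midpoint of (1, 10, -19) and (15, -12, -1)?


Midpoint = ((1+15)/2, (10+-12)/2, (-19+-1)/2) = (8, -1, -10)

(8, -1, -10)


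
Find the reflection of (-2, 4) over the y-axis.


Reflection across y-axis: (x, y) -> (-x, y)
(-2, 4) -> (2, 4)

(2, 4)


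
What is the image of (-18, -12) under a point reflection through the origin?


Reflection through origin: (x, y) -> (-x, -y)
(-18, -12) -> (18, 12)

(18, 12)


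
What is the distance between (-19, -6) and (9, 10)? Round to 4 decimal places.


d = sqrt((9--19)^2 + (10--6)^2) = 32.249

32.249


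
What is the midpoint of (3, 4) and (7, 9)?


Midpoint = ((3+7)/2, (4+9)/2) = (5, 6.5)

(5, 6.5)


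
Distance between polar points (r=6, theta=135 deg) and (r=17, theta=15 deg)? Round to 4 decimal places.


d = sqrt(r1^2 + r2^2 - 2*r1*r2*cos(t2-t1))
d = sqrt(6^2 + 17^2 - 2*6*17*cos(15-135)) = 20.664

20.664


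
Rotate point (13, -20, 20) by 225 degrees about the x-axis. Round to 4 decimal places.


x' = 13
y' = -20*cos(225) - 20*sin(225) = 28.2843
z' = -20*sin(225) + 20*cos(225) = 0

(13, 28.2843, 0)


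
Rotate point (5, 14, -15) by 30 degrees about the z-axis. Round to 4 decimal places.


x' = 5*cos(30) - 14*sin(30) = -2.6699
y' = 5*sin(30) + 14*cos(30) = 14.6244
z' = -15

(-2.6699, 14.6244, -15)


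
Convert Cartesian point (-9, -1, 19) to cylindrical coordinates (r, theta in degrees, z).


r = sqrt((-9)^2 + (-1)^2) = 9.0554
theta = atan2(-1, -9) = 186.3402 deg
z = 19

r = 9.0554, theta = 186.3402 deg, z = 19


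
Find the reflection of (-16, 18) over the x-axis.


Reflection across x-axis: (x, y) -> (x, -y)
(-16, 18) -> (-16, -18)

(-16, -18)


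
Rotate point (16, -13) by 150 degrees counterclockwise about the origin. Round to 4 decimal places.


x' = 16*cos(150) - -13*sin(150) = -7.3564
y' = 16*sin(150) + -13*cos(150) = 19.2583

(-7.3564, 19.2583)


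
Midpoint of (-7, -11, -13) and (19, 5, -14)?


Midpoint = ((-7+19)/2, (-11+5)/2, (-13+-14)/2) = (6, -3, -13.5)

(6, -3, -13.5)


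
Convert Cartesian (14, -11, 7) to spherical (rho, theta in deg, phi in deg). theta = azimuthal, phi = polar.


rho = sqrt(14^2 + (-11)^2 + 7^2) = 19.1311
theta = atan2(-11, 14) = 321.8428 deg
phi = acos(7/19.1311) = 68.5373 deg

rho = 19.1311, theta = 321.8428 deg, phi = 68.5373 deg


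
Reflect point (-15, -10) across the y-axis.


Reflection across y-axis: (x, y) -> (-x, y)
(-15, -10) -> (15, -10)

(15, -10)


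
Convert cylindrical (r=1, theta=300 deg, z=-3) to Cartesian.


x = 1 * cos(300) = 0.5
y = 1 * sin(300) = -0.866
z = -3

(0.5, -0.866, -3)


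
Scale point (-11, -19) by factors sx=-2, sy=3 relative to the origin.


Scaling: (x*sx, y*sy) = (-11*-2, -19*3) = (22, -57)

(22, -57)


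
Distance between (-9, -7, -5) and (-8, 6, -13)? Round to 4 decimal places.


d = sqrt((-8--9)^2 + (6--7)^2 + (-13--5)^2) = 15.2971

15.2971


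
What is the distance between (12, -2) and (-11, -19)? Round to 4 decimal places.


d = sqrt((-11-12)^2 + (-19--2)^2) = 28.6007

28.6007


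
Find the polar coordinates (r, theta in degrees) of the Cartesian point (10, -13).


r = sqrt(10^2 + (-13)^2) = 16.4012
theta = atan2(-13, 10) = 307.5686 degrees

r = 16.4012, theta = 307.5686 degrees


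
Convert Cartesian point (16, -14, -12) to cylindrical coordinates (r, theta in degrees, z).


r = sqrt(16^2 + (-14)^2) = 21.2603
theta = atan2(-14, 16) = 318.8141 deg
z = -12

r = 21.2603, theta = 318.8141 deg, z = -12


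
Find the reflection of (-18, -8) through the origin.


Reflection through origin: (x, y) -> (-x, -y)
(-18, -8) -> (18, 8)

(18, 8)


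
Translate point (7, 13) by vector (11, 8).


Translation: (x+dx, y+dy) = (7+11, 13+8) = (18, 21)

(18, 21)


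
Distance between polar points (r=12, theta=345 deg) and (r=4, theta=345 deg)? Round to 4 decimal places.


d = sqrt(r1^2 + r2^2 - 2*r1*r2*cos(t2-t1))
d = sqrt(12^2 + 4^2 - 2*12*4*cos(345-345)) = 8

8


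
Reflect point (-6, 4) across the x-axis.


Reflection across x-axis: (x, y) -> (x, -y)
(-6, 4) -> (-6, -4)

(-6, -4)


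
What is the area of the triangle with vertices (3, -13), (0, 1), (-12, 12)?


Area = |x1(y2-y3) + x2(y3-y1) + x3(y1-y2)| / 2
= |3*(1-12) + 0*(12--13) + -12*(-13-1)| / 2
= 67.5

67.5


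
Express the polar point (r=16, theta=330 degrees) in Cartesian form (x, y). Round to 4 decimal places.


x = 16 * cos(330) = 13.8564
y = 16 * sin(330) = -8

(13.8564, -8)


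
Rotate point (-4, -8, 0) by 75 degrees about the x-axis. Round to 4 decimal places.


x' = -4
y' = -8*cos(75) - 0*sin(75) = -2.0706
z' = -8*sin(75) + 0*cos(75) = -7.7274

(-4, -2.0706, -7.7274)


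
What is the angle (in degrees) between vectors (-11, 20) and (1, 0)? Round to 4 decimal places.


dot = -11*1 + 20*0 = -11
|u| = 22.8254, |v| = 1
cos(angle) = -0.4819
angle = 118.8108 degrees

118.8108 degrees


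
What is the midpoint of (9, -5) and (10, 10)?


Midpoint = ((9+10)/2, (-5+10)/2) = (9.5, 2.5)

(9.5, 2.5)


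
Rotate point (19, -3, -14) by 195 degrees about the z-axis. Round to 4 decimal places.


x' = 19*cos(195) - -3*sin(195) = -19.129
y' = 19*sin(195) + -3*cos(195) = -2.0198
z' = -14

(-19.129, -2.0198, -14)


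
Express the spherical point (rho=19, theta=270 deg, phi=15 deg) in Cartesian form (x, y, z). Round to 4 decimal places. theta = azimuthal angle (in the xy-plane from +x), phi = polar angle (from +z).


x = 19 * sin(15) * cos(270) = 0
y = 19 * sin(15) * sin(270) = -4.9176
z = 19 * cos(15) = 18.3526

(0, -4.9176, 18.3526)


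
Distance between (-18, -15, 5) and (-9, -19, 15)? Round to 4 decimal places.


d = sqrt((-9--18)^2 + (-19--15)^2 + (15-5)^2) = 14.0357

14.0357


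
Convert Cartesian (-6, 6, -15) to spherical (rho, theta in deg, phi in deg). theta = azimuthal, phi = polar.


rho = sqrt((-6)^2 + 6^2 + (-15)^2) = 17.2337
theta = atan2(6, -6) = 135 deg
phi = acos(-15/17.2337) = 150.5038 deg

rho = 17.2337, theta = 135 deg, phi = 150.5038 deg


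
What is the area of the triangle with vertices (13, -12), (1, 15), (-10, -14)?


Area = |x1(y2-y3) + x2(y3-y1) + x3(y1-y2)| / 2
= |13*(15--14) + 1*(-14--12) + -10*(-12-15)| / 2
= 322.5

322.5


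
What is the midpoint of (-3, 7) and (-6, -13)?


Midpoint = ((-3+-6)/2, (7+-13)/2) = (-4.5, -3)

(-4.5, -3)


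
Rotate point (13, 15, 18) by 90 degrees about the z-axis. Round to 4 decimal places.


x' = 13*cos(90) - 15*sin(90) = -15
y' = 13*sin(90) + 15*cos(90) = 13
z' = 18

(-15, 13, 18)


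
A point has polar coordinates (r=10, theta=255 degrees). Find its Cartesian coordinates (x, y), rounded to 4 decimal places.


x = 10 * cos(255) = -2.5882
y = 10 * sin(255) = -9.6593

(-2.5882, -9.6593)


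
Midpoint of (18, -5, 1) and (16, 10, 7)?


Midpoint = ((18+16)/2, (-5+10)/2, (1+7)/2) = (17, 2.5, 4)

(17, 2.5, 4)


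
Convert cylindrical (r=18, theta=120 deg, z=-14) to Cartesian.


x = 18 * cos(120) = -9
y = 18 * sin(120) = 15.5885
z = -14

(-9, 15.5885, -14)


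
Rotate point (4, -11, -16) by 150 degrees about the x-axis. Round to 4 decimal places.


x' = 4
y' = -11*cos(150) - -16*sin(150) = 17.5263
z' = -11*sin(150) + -16*cos(150) = 8.3564

(4, 17.5263, 8.3564)


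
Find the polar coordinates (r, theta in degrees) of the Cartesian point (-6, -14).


r = sqrt((-6)^2 + (-14)^2) = 15.2315
theta = atan2(-14, -6) = 246.8014 degrees

r = 15.2315, theta = 246.8014 degrees


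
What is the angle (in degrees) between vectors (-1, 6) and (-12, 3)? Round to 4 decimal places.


dot = -1*-12 + 6*3 = 30
|u| = 6.0828, |v| = 12.3693
cos(angle) = 0.3987
angle = 66.5014 degrees

66.5014 degrees


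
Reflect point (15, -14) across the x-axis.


Reflection across x-axis: (x, y) -> (x, -y)
(15, -14) -> (15, 14)

(15, 14)


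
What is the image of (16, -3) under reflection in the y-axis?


Reflection across y-axis: (x, y) -> (-x, y)
(16, -3) -> (-16, -3)

(-16, -3)


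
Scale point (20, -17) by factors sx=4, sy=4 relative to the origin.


Scaling: (x*sx, y*sy) = (20*4, -17*4) = (80, -68)

(80, -68)


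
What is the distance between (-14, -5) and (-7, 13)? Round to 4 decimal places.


d = sqrt((-7--14)^2 + (13--5)^2) = 19.3132

19.3132


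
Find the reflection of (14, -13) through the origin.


Reflection through origin: (x, y) -> (-x, -y)
(14, -13) -> (-14, 13)

(-14, 13)


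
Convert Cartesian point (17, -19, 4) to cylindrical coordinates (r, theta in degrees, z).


r = sqrt(17^2 + (-19)^2) = 25.4951
theta = atan2(-19, 17) = 311.8202 deg
z = 4

r = 25.4951, theta = 311.8202 deg, z = 4


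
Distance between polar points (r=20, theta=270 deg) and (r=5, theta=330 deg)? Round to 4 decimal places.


d = sqrt(r1^2 + r2^2 - 2*r1*r2*cos(t2-t1))
d = sqrt(20^2 + 5^2 - 2*20*5*cos(330-270)) = 18.0278

18.0278


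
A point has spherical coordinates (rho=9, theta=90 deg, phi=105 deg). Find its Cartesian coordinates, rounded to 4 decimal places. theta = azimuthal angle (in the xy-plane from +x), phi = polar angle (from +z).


x = 9 * sin(105) * cos(90) = 0
y = 9 * sin(105) * sin(90) = 8.6933
z = 9 * cos(105) = -2.3294

(0, 8.6933, -2.3294)


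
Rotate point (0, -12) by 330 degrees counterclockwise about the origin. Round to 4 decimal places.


x' = 0*cos(330) - -12*sin(330) = -6
y' = 0*sin(330) + -12*cos(330) = -10.3923

(-6, -10.3923)


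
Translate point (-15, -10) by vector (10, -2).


Translation: (x+dx, y+dy) = (-15+10, -10+-2) = (-5, -12)

(-5, -12)


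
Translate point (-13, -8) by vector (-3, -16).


Translation: (x+dx, y+dy) = (-13+-3, -8+-16) = (-16, -24)

(-16, -24)


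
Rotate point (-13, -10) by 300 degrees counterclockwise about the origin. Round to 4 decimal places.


x' = -13*cos(300) - -10*sin(300) = -15.1603
y' = -13*sin(300) + -10*cos(300) = 6.2583

(-15.1603, 6.2583)


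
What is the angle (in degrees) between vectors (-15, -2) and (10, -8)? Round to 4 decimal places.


dot = -15*10 + -2*-8 = -134
|u| = 15.1327, |v| = 12.8062
cos(angle) = -0.6915
angle = 133.7455 degrees

133.7455 degrees


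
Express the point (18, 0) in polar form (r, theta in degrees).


r = sqrt(18^2 + 0^2) = 18
theta = atan2(0, 18) = 0 degrees

r = 18, theta = 0 degrees


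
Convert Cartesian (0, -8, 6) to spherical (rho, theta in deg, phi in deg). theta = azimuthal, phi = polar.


rho = sqrt(0^2 + (-8)^2 + 6^2) = 10
theta = atan2(-8, 0) = 270 deg
phi = acos(6/10) = 53.1301 deg

rho = 10, theta = 270 deg, phi = 53.1301 deg


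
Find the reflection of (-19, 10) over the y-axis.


Reflection across y-axis: (x, y) -> (-x, y)
(-19, 10) -> (19, 10)

(19, 10)


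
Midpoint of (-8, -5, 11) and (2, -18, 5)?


Midpoint = ((-8+2)/2, (-5+-18)/2, (11+5)/2) = (-3, -11.5, 8)

(-3, -11.5, 8)


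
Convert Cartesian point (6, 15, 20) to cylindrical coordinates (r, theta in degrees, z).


r = sqrt(6^2 + 15^2) = 16.1555
theta = atan2(15, 6) = 68.1986 deg
z = 20

r = 16.1555, theta = 68.1986 deg, z = 20


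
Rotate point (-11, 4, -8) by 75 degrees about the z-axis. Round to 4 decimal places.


x' = -11*cos(75) - 4*sin(75) = -6.7107
y' = -11*sin(75) + 4*cos(75) = -9.5899
z' = -8

(-6.7107, -9.5899, -8)


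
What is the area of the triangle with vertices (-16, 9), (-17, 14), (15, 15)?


Area = |x1(y2-y3) + x2(y3-y1) + x3(y1-y2)| / 2
= |-16*(14-15) + -17*(15-9) + 15*(9-14)| / 2
= 80.5

80.5


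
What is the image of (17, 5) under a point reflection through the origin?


Reflection through origin: (x, y) -> (-x, -y)
(17, 5) -> (-17, -5)

(-17, -5)


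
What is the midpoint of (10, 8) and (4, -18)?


Midpoint = ((10+4)/2, (8+-18)/2) = (7, -5)

(7, -5)


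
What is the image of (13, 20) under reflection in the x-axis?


Reflection across x-axis: (x, y) -> (x, -y)
(13, 20) -> (13, -20)

(13, -20)


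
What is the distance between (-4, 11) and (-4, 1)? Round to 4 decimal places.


d = sqrt((-4--4)^2 + (1-11)^2) = 10

10


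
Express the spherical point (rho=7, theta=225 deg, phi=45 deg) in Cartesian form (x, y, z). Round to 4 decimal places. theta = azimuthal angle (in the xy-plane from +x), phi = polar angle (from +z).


x = 7 * sin(45) * cos(225) = -3.5
y = 7 * sin(45) * sin(225) = -3.5
z = 7 * cos(45) = 4.9497

(-3.5, -3.5, 4.9497)


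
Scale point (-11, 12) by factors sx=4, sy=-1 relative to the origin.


Scaling: (x*sx, y*sy) = (-11*4, 12*-1) = (-44, -12)

(-44, -12)


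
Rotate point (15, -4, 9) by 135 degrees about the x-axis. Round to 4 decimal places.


x' = 15
y' = -4*cos(135) - 9*sin(135) = -3.5355
z' = -4*sin(135) + 9*cos(135) = -9.1924

(15, -3.5355, -9.1924)


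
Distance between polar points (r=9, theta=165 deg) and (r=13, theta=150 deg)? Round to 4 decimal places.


d = sqrt(r1^2 + r2^2 - 2*r1*r2*cos(t2-t1))
d = sqrt(9^2 + 13^2 - 2*9*13*cos(150-165)) = 4.8963

4.8963


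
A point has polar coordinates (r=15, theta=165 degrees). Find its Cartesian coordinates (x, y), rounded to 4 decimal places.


x = 15 * cos(165) = -14.4889
y = 15 * sin(165) = 3.8823

(-14.4889, 3.8823)


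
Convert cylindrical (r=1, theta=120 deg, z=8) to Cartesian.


x = 1 * cos(120) = -0.5
y = 1 * sin(120) = 0.866
z = 8

(-0.5, 0.866, 8)


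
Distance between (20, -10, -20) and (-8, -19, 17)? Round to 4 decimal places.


d = sqrt((-8-20)^2 + (-19--10)^2 + (17--20)^2) = 47.2652

47.2652


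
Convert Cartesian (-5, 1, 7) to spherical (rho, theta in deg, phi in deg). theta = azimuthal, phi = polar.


rho = sqrt((-5)^2 + 1^2 + 7^2) = 8.6603
theta = atan2(1, -5) = 168.6901 deg
phi = acos(7/8.6603) = 36.0708 deg

rho = 8.6603, theta = 168.6901 deg, phi = 36.0708 deg


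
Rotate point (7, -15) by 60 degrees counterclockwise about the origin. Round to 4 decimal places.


x' = 7*cos(60) - -15*sin(60) = 16.4904
y' = 7*sin(60) + -15*cos(60) = -1.4378

(16.4904, -1.4378)


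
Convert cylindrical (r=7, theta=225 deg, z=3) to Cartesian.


x = 7 * cos(225) = -4.9497
y = 7 * sin(225) = -4.9497
z = 3

(-4.9497, -4.9497, 3)


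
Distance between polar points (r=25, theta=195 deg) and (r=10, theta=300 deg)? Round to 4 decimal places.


d = sqrt(r1^2 + r2^2 - 2*r1*r2*cos(t2-t1))
d = sqrt(25^2 + 10^2 - 2*25*10*cos(300-195)) = 29.2303

29.2303


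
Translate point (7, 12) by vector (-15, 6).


Translation: (x+dx, y+dy) = (7+-15, 12+6) = (-8, 18)

(-8, 18)


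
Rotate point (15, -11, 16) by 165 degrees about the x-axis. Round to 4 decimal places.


x' = 15
y' = -11*cos(165) - 16*sin(165) = 6.4841
z' = -11*sin(165) + 16*cos(165) = -18.3018

(15, 6.4841, -18.3018)


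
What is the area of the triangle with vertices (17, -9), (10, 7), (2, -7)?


Area = |x1(y2-y3) + x2(y3-y1) + x3(y1-y2)| / 2
= |17*(7--7) + 10*(-7--9) + 2*(-9-7)| / 2
= 113

113


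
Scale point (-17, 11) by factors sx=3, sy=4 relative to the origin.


Scaling: (x*sx, y*sy) = (-17*3, 11*4) = (-51, 44)

(-51, 44)


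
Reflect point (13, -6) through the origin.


Reflection through origin: (x, y) -> (-x, -y)
(13, -6) -> (-13, 6)

(-13, 6)


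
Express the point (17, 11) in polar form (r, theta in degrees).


r = sqrt(17^2 + 11^2) = 20.2485
theta = atan2(11, 17) = 32.9052 degrees

r = 20.2485, theta = 32.9052 degrees


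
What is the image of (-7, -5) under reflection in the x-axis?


Reflection across x-axis: (x, y) -> (x, -y)
(-7, -5) -> (-7, 5)

(-7, 5)


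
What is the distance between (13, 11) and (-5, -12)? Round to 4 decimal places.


d = sqrt((-5-13)^2 + (-12-11)^2) = 29.2062

29.2062


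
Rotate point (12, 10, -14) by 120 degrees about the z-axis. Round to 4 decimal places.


x' = 12*cos(120) - 10*sin(120) = -14.6603
y' = 12*sin(120) + 10*cos(120) = 5.3923
z' = -14

(-14.6603, 5.3923, -14)


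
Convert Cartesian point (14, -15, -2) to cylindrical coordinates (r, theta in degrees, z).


r = sqrt(14^2 + (-15)^2) = 20.5183
theta = atan2(-15, 14) = 313.0251 deg
z = -2

r = 20.5183, theta = 313.0251 deg, z = -2


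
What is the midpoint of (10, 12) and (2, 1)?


Midpoint = ((10+2)/2, (12+1)/2) = (6, 6.5)

(6, 6.5)


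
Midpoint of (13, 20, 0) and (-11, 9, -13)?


Midpoint = ((13+-11)/2, (20+9)/2, (0+-13)/2) = (1, 14.5, -6.5)

(1, 14.5, -6.5)


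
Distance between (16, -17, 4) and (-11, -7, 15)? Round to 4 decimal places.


d = sqrt((-11-16)^2 + (-7--17)^2 + (15-4)^2) = 30.8221

30.8221


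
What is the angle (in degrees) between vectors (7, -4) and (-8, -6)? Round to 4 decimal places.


dot = 7*-8 + -4*-6 = -32
|u| = 8.0623, |v| = 10
cos(angle) = -0.3969
angle = 113.3852 degrees

113.3852 degrees


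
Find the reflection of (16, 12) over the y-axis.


Reflection across y-axis: (x, y) -> (-x, y)
(16, 12) -> (-16, 12)

(-16, 12)


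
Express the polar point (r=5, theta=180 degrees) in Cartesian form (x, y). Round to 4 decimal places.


x = 5 * cos(180) = -5
y = 5 * sin(180) = 0

(-5, 0)


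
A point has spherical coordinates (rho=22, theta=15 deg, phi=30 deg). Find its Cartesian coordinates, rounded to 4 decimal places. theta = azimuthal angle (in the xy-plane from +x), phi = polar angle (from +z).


x = 22 * sin(30) * cos(15) = 10.6252
y = 22 * sin(30) * sin(15) = 2.847
z = 22 * cos(30) = 19.0526

(10.6252, 2.847, 19.0526)


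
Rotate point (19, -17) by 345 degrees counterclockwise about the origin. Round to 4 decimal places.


x' = 19*cos(345) - -17*sin(345) = 13.9527
y' = 19*sin(345) + -17*cos(345) = -21.3383

(13.9527, -21.3383)


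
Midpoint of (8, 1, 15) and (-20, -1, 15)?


Midpoint = ((8+-20)/2, (1+-1)/2, (15+15)/2) = (-6, 0, 15)

(-6, 0, 15)


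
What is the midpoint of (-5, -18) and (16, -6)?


Midpoint = ((-5+16)/2, (-18+-6)/2) = (5.5, -12)

(5.5, -12)


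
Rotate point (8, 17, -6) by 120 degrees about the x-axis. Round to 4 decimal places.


x' = 8
y' = 17*cos(120) - -6*sin(120) = -3.3038
z' = 17*sin(120) + -6*cos(120) = 17.7224

(8, -3.3038, 17.7224)


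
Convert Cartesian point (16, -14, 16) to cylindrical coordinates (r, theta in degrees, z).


r = sqrt(16^2 + (-14)^2) = 21.2603
theta = atan2(-14, 16) = 318.8141 deg
z = 16

r = 21.2603, theta = 318.8141 deg, z = 16


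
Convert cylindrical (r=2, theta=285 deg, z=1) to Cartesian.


x = 2 * cos(285) = 0.5176
y = 2 * sin(285) = -1.9319
z = 1

(0.5176, -1.9319, 1)


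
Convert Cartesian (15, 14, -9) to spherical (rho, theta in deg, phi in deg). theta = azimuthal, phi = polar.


rho = sqrt(15^2 + 14^2 + (-9)^2) = 22.4054
theta = atan2(14, 15) = 43.0251 deg
phi = acos(-9/22.4054) = 113.6838 deg

rho = 22.4054, theta = 43.0251 deg, phi = 113.6838 deg


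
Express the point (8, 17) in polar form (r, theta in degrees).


r = sqrt(8^2 + 17^2) = 18.7883
theta = atan2(17, 8) = 64.7989 degrees

r = 18.7883, theta = 64.7989 degrees


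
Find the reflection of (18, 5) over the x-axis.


Reflection across x-axis: (x, y) -> (x, -y)
(18, 5) -> (18, -5)

(18, -5)


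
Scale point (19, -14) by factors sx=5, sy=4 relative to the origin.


Scaling: (x*sx, y*sy) = (19*5, -14*4) = (95, -56)

(95, -56)


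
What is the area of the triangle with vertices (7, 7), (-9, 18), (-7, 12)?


Area = |x1(y2-y3) + x2(y3-y1) + x3(y1-y2)| / 2
= |7*(18-12) + -9*(12-7) + -7*(7-18)| / 2
= 37

37


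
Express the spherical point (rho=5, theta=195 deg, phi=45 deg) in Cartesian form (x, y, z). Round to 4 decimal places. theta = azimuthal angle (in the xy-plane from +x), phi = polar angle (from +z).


x = 5 * sin(45) * cos(195) = -3.4151
y = 5 * sin(45) * sin(195) = -0.9151
z = 5 * cos(45) = 3.5355

(-3.4151, -0.9151, 3.5355)


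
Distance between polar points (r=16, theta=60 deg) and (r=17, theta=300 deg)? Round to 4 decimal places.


d = sqrt(r1^2 + r2^2 - 2*r1*r2*cos(t2-t1))
d = sqrt(16^2 + 17^2 - 2*16*17*cos(300-60)) = 28.5832

28.5832


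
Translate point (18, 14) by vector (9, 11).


Translation: (x+dx, y+dy) = (18+9, 14+11) = (27, 25)

(27, 25)


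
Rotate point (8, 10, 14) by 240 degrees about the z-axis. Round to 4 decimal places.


x' = 8*cos(240) - 10*sin(240) = 4.6603
y' = 8*sin(240) + 10*cos(240) = -11.9282
z' = 14

(4.6603, -11.9282, 14)


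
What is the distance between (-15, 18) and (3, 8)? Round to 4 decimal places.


d = sqrt((3--15)^2 + (8-18)^2) = 20.5913

20.5913


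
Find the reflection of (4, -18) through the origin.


Reflection through origin: (x, y) -> (-x, -y)
(4, -18) -> (-4, 18)

(-4, 18)


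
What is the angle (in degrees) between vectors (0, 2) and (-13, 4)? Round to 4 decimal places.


dot = 0*-13 + 2*4 = 8
|u| = 2, |v| = 13.6015
cos(angle) = 0.2941
angle = 72.8973 degrees

72.8973 degrees


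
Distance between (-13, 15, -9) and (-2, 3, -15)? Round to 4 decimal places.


d = sqrt((-2--13)^2 + (3-15)^2 + (-15--9)^2) = 17.3494

17.3494


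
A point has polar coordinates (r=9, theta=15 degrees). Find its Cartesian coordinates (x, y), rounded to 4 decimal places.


x = 9 * cos(15) = 8.6933
y = 9 * sin(15) = 2.3294

(8.6933, 2.3294)


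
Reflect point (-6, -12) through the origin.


Reflection through origin: (x, y) -> (-x, -y)
(-6, -12) -> (6, 12)

(6, 12)


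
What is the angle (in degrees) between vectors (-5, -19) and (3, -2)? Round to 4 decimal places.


dot = -5*3 + -19*-2 = 23
|u| = 19.6469, |v| = 3.6056
cos(angle) = 0.3247
angle = 71.0535 degrees

71.0535 degrees


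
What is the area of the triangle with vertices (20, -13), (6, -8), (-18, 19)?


Area = |x1(y2-y3) + x2(y3-y1) + x3(y1-y2)| / 2
= |20*(-8-19) + 6*(19--13) + -18*(-13--8)| / 2
= 129

129


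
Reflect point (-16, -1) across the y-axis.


Reflection across y-axis: (x, y) -> (-x, y)
(-16, -1) -> (16, -1)

(16, -1)


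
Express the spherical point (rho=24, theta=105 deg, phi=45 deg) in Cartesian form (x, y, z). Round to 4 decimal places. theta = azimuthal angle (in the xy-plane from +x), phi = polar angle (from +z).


x = 24 * sin(45) * cos(105) = -4.3923
y = 24 * sin(45) * sin(105) = 16.3923
z = 24 * cos(45) = 16.9706

(-4.3923, 16.3923, 16.9706)


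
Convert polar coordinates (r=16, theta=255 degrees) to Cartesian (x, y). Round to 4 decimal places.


x = 16 * cos(255) = -4.1411
y = 16 * sin(255) = -15.4548

(-4.1411, -15.4548)


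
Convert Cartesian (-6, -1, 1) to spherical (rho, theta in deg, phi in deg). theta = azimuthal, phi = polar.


rho = sqrt((-6)^2 + (-1)^2 + 1^2) = 6.1644
theta = atan2(-1, -6) = 189.4623 deg
phi = acos(1/6.1644) = 80.6641 deg

rho = 6.1644, theta = 189.4623 deg, phi = 80.6641 deg


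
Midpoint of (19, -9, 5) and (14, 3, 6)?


Midpoint = ((19+14)/2, (-9+3)/2, (5+6)/2) = (16.5, -3, 5.5)

(16.5, -3, 5.5)


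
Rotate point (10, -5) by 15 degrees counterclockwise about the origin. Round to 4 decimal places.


x' = 10*cos(15) - -5*sin(15) = 10.9534
y' = 10*sin(15) + -5*cos(15) = -2.2414

(10.9534, -2.2414)


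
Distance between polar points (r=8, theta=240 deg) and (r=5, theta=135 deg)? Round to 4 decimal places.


d = sqrt(r1^2 + r2^2 - 2*r1*r2*cos(t2-t1))
d = sqrt(8^2 + 5^2 - 2*8*5*cos(135-240)) = 10.474

10.474


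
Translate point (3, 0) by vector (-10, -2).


Translation: (x+dx, y+dy) = (3+-10, 0+-2) = (-7, -2)

(-7, -2)


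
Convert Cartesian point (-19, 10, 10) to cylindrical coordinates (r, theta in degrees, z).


r = sqrt((-19)^2 + 10^2) = 21.4709
theta = atan2(10, -19) = 152.2415 deg
z = 10

r = 21.4709, theta = 152.2415 deg, z = 10


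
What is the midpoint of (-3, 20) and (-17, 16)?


Midpoint = ((-3+-17)/2, (20+16)/2) = (-10, 18)

(-10, 18)


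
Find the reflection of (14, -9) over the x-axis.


Reflection across x-axis: (x, y) -> (x, -y)
(14, -9) -> (14, 9)

(14, 9)


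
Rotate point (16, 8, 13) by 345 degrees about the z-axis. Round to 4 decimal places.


x' = 16*cos(345) - 8*sin(345) = 17.5254
y' = 16*sin(345) + 8*cos(345) = 3.5863
z' = 13

(17.5254, 3.5863, 13)


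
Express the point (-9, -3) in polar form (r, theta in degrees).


r = sqrt((-9)^2 + (-3)^2) = 9.4868
theta = atan2(-3, -9) = 198.4349 degrees

r = 9.4868, theta = 198.4349 degrees


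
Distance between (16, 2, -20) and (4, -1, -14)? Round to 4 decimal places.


d = sqrt((4-16)^2 + (-1-2)^2 + (-14--20)^2) = 13.7477

13.7477


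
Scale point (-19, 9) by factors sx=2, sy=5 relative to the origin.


Scaling: (x*sx, y*sy) = (-19*2, 9*5) = (-38, 45)

(-38, 45)


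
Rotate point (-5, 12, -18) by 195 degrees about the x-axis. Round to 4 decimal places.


x' = -5
y' = 12*cos(195) - -18*sin(195) = -16.2499
z' = 12*sin(195) + -18*cos(195) = 14.2808

(-5, -16.2499, 14.2808)


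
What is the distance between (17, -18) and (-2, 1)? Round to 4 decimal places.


d = sqrt((-2-17)^2 + (1--18)^2) = 26.8701

26.8701


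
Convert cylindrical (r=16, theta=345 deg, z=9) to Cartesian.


x = 16 * cos(345) = 15.4548
y = 16 * sin(345) = -4.1411
z = 9

(15.4548, -4.1411, 9)


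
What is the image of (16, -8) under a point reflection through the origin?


Reflection through origin: (x, y) -> (-x, -y)
(16, -8) -> (-16, 8)

(-16, 8)


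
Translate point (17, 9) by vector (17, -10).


Translation: (x+dx, y+dy) = (17+17, 9+-10) = (34, -1)

(34, -1)


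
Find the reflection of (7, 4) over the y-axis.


Reflection across y-axis: (x, y) -> (-x, y)
(7, 4) -> (-7, 4)

(-7, 4)


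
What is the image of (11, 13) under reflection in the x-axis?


Reflection across x-axis: (x, y) -> (x, -y)
(11, 13) -> (11, -13)

(11, -13)


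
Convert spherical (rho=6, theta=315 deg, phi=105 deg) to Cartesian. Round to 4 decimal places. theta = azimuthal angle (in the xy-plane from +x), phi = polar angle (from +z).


x = 6 * sin(105) * cos(315) = 4.0981
y = 6 * sin(105) * sin(315) = -4.0981
z = 6 * cos(105) = -1.5529

(4.0981, -4.0981, -1.5529)


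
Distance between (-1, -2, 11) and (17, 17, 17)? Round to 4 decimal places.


d = sqrt((17--1)^2 + (17--2)^2 + (17-11)^2) = 26.8514

26.8514


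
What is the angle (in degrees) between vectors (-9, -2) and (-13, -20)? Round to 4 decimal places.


dot = -9*-13 + -2*-20 = 157
|u| = 9.2195, |v| = 23.8537
cos(angle) = 0.7139
angle = 44.4473 degrees

44.4473 degrees


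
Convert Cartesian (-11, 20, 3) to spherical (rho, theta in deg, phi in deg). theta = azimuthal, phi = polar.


rho = sqrt((-11)^2 + 20^2 + 3^2) = 23.0217
theta = atan2(20, -11) = 118.8108 deg
phi = acos(3/23.0217) = 82.5124 deg

rho = 23.0217, theta = 118.8108 deg, phi = 82.5124 deg


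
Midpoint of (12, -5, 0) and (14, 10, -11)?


Midpoint = ((12+14)/2, (-5+10)/2, (0+-11)/2) = (13, 2.5, -5.5)

(13, 2.5, -5.5)


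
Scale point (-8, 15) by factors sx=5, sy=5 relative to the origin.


Scaling: (x*sx, y*sy) = (-8*5, 15*5) = (-40, 75)

(-40, 75)


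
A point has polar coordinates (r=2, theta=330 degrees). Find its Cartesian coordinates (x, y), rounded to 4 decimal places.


x = 2 * cos(330) = 1.7321
y = 2 * sin(330) = -1

(1.7321, -1)


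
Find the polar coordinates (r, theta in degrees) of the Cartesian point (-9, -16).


r = sqrt((-9)^2 + (-16)^2) = 18.3576
theta = atan2(-16, -9) = 240.6422 degrees

r = 18.3576, theta = 240.6422 degrees


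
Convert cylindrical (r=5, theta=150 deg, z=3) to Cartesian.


x = 5 * cos(150) = -4.3301
y = 5 * sin(150) = 2.5
z = 3

(-4.3301, 2.5, 3)


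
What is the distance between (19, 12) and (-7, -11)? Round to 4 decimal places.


d = sqrt((-7-19)^2 + (-11-12)^2) = 34.7131

34.7131


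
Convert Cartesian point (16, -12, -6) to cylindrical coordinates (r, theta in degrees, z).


r = sqrt(16^2 + (-12)^2) = 20
theta = atan2(-12, 16) = 323.1301 deg
z = -6

r = 20, theta = 323.1301 deg, z = -6


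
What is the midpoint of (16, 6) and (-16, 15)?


Midpoint = ((16+-16)/2, (6+15)/2) = (0, 10.5)

(0, 10.5)


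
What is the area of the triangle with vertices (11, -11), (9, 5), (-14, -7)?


Area = |x1(y2-y3) + x2(y3-y1) + x3(y1-y2)| / 2
= |11*(5--7) + 9*(-7--11) + -14*(-11-5)| / 2
= 196

196


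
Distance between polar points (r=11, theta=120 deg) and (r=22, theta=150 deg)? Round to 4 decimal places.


d = sqrt(r1^2 + r2^2 - 2*r1*r2*cos(t2-t1))
d = sqrt(11^2 + 22^2 - 2*11*22*cos(150-120)) = 13.6325

13.6325


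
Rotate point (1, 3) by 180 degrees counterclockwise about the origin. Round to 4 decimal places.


x' = 1*cos(180) - 3*sin(180) = -1
y' = 1*sin(180) + 3*cos(180) = -3

(-1, -3)


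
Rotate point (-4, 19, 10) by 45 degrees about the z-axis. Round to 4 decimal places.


x' = -4*cos(45) - 19*sin(45) = -16.2635
y' = -4*sin(45) + 19*cos(45) = 10.6066
z' = 10

(-16.2635, 10.6066, 10)


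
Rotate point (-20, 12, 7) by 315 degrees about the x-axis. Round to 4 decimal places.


x' = -20
y' = 12*cos(315) - 7*sin(315) = 13.435
z' = 12*sin(315) + 7*cos(315) = -3.5355

(-20, 13.435, -3.5355)


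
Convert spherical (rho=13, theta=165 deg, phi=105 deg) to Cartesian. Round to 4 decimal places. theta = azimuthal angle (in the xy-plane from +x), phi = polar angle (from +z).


x = 13 * sin(105) * cos(165) = -12.1292
y = 13 * sin(105) * sin(165) = 3.25
z = 13 * cos(105) = -3.3646

(-12.1292, 3.25, -3.3646)


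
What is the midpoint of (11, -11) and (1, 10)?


Midpoint = ((11+1)/2, (-11+10)/2) = (6, -0.5)

(6, -0.5)


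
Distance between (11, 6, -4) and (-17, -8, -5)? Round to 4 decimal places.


d = sqrt((-17-11)^2 + (-8-6)^2 + (-5--4)^2) = 31.3209

31.3209


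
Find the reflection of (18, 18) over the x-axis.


Reflection across x-axis: (x, y) -> (x, -y)
(18, 18) -> (18, -18)

(18, -18)


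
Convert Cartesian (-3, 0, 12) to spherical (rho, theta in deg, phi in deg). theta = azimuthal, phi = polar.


rho = sqrt((-3)^2 + 0^2 + 12^2) = 12.3693
theta = atan2(0, -3) = 180 deg
phi = acos(12/12.3693) = 14.0362 deg

rho = 12.3693, theta = 180 deg, phi = 14.0362 deg


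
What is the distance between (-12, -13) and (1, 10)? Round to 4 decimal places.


d = sqrt((1--12)^2 + (10--13)^2) = 26.4197

26.4197


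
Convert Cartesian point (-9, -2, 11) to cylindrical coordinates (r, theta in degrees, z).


r = sqrt((-9)^2 + (-2)^2) = 9.2195
theta = atan2(-2, -9) = 192.5288 deg
z = 11

r = 9.2195, theta = 192.5288 deg, z = 11


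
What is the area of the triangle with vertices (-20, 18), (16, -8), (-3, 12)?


Area = |x1(y2-y3) + x2(y3-y1) + x3(y1-y2)| / 2
= |-20*(-8-12) + 16*(12-18) + -3*(18--8)| / 2
= 113

113


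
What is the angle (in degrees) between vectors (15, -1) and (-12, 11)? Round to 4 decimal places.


dot = 15*-12 + -1*11 = -191
|u| = 15.0333, |v| = 16.2788
cos(angle) = -0.7805
angle = 141.3036 degrees

141.3036 degrees


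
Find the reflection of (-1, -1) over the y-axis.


Reflection across y-axis: (x, y) -> (-x, y)
(-1, -1) -> (1, -1)

(1, -1)


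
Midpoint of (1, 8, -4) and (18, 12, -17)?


Midpoint = ((1+18)/2, (8+12)/2, (-4+-17)/2) = (9.5, 10, -10.5)

(9.5, 10, -10.5)


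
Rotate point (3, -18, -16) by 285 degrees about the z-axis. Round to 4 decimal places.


x' = 3*cos(285) - -18*sin(285) = -16.6102
y' = 3*sin(285) + -18*cos(285) = -7.5565
z' = -16

(-16.6102, -7.5565, -16)


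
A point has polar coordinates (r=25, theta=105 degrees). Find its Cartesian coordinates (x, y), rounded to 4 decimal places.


x = 25 * cos(105) = -6.4705
y = 25 * sin(105) = 24.1481

(-6.4705, 24.1481)


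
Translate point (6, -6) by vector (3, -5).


Translation: (x+dx, y+dy) = (6+3, -6+-5) = (9, -11)

(9, -11)


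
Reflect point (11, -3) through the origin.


Reflection through origin: (x, y) -> (-x, -y)
(11, -3) -> (-11, 3)

(-11, 3)


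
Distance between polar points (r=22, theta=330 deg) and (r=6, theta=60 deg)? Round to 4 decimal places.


d = sqrt(r1^2 + r2^2 - 2*r1*r2*cos(t2-t1))
d = sqrt(22^2 + 6^2 - 2*22*6*cos(60-330)) = 22.8035

22.8035


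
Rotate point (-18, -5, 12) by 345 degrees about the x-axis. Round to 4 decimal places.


x' = -18
y' = -5*cos(345) - 12*sin(345) = -1.7238
z' = -5*sin(345) + 12*cos(345) = 12.8852

(-18, -1.7238, 12.8852)


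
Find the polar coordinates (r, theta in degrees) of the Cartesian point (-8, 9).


r = sqrt((-8)^2 + 9^2) = 12.0416
theta = atan2(9, -8) = 131.6335 degrees

r = 12.0416, theta = 131.6335 degrees


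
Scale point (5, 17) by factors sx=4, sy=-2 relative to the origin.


Scaling: (x*sx, y*sy) = (5*4, 17*-2) = (20, -34)

(20, -34)


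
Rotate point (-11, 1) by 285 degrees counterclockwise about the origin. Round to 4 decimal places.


x' = -11*cos(285) - 1*sin(285) = -1.8811
y' = -11*sin(285) + 1*cos(285) = 10.884

(-1.8811, 10.884)


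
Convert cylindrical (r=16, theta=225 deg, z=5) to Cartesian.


x = 16 * cos(225) = -11.3137
y = 16 * sin(225) = -11.3137
z = 5

(-11.3137, -11.3137, 5)


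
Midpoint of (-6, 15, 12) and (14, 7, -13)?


Midpoint = ((-6+14)/2, (15+7)/2, (12+-13)/2) = (4, 11, -0.5)

(4, 11, -0.5)


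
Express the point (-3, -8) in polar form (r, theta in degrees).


r = sqrt((-3)^2 + (-8)^2) = 8.544
theta = atan2(-8, -3) = 249.444 degrees

r = 8.544, theta = 249.444 degrees


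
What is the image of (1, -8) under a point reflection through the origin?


Reflection through origin: (x, y) -> (-x, -y)
(1, -8) -> (-1, 8)

(-1, 8)


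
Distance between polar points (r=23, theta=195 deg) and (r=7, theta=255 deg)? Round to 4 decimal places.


d = sqrt(r1^2 + r2^2 - 2*r1*r2*cos(t2-t1))
d = sqrt(23^2 + 7^2 - 2*23*7*cos(255-195)) = 20.4206

20.4206


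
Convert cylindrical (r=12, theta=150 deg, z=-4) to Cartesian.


x = 12 * cos(150) = -10.3923
y = 12 * sin(150) = 6
z = -4

(-10.3923, 6, -4)


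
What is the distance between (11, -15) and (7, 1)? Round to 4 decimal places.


d = sqrt((7-11)^2 + (1--15)^2) = 16.4924

16.4924


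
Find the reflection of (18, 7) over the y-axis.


Reflection across y-axis: (x, y) -> (-x, y)
(18, 7) -> (-18, 7)

(-18, 7)


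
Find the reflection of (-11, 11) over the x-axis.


Reflection across x-axis: (x, y) -> (x, -y)
(-11, 11) -> (-11, -11)

(-11, -11)


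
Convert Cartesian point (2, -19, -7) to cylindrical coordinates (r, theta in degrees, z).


r = sqrt(2^2 + (-19)^2) = 19.105
theta = atan2(-19, 2) = 276.009 deg
z = -7

r = 19.105, theta = 276.009 deg, z = -7


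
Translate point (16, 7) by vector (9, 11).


Translation: (x+dx, y+dy) = (16+9, 7+11) = (25, 18)

(25, 18)


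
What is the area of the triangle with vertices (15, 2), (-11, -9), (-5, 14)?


Area = |x1(y2-y3) + x2(y3-y1) + x3(y1-y2)| / 2
= |15*(-9-14) + -11*(14-2) + -5*(2--9)| / 2
= 266

266


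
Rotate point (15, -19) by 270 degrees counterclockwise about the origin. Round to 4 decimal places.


x' = 15*cos(270) - -19*sin(270) = -19
y' = 15*sin(270) + -19*cos(270) = -15

(-19, -15)


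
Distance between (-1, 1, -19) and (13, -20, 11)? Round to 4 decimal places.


d = sqrt((13--1)^2 + (-20-1)^2 + (11--19)^2) = 39.2046

39.2046


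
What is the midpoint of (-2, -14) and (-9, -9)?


Midpoint = ((-2+-9)/2, (-14+-9)/2) = (-5.5, -11.5)

(-5.5, -11.5)


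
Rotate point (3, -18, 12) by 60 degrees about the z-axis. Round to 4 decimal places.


x' = 3*cos(60) - -18*sin(60) = 17.0885
y' = 3*sin(60) + -18*cos(60) = -6.4019
z' = 12

(17.0885, -6.4019, 12)


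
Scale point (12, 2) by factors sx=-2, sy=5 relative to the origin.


Scaling: (x*sx, y*sy) = (12*-2, 2*5) = (-24, 10)

(-24, 10)


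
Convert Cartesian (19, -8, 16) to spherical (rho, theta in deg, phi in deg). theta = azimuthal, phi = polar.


rho = sqrt(19^2 + (-8)^2 + 16^2) = 26.096
theta = atan2(-8, 19) = 337.1663 deg
phi = acos(16/26.096) = 52.1845 deg

rho = 26.096, theta = 337.1663 deg, phi = 52.1845 deg


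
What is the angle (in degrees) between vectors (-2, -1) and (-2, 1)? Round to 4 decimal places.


dot = -2*-2 + -1*1 = 3
|u| = 2.2361, |v| = 2.2361
cos(angle) = 0.6
angle = 53.1301 degrees

53.1301 degrees


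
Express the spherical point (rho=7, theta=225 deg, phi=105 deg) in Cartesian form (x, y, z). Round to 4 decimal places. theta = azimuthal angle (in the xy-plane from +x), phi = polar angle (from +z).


x = 7 * sin(105) * cos(225) = -4.7811
y = 7 * sin(105) * sin(225) = -4.7811
z = 7 * cos(105) = -1.8117

(-4.7811, -4.7811, -1.8117)


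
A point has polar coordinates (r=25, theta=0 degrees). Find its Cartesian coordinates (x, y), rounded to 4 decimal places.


x = 25 * cos(0) = 25
y = 25 * sin(0) = 0

(25, 0)


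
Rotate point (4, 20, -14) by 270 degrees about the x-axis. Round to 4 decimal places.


x' = 4
y' = 20*cos(270) - -14*sin(270) = -14
z' = 20*sin(270) + -14*cos(270) = -20

(4, -14, -20)


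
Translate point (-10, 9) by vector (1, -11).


Translation: (x+dx, y+dy) = (-10+1, 9+-11) = (-9, -2)

(-9, -2)


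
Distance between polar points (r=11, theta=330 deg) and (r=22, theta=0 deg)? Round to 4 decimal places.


d = sqrt(r1^2 + r2^2 - 2*r1*r2*cos(t2-t1))
d = sqrt(11^2 + 22^2 - 2*11*22*cos(0-330)) = 13.6325

13.6325


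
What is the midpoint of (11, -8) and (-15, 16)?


Midpoint = ((11+-15)/2, (-8+16)/2) = (-2, 4)

(-2, 4)


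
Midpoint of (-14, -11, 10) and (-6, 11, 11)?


Midpoint = ((-14+-6)/2, (-11+11)/2, (10+11)/2) = (-10, 0, 10.5)

(-10, 0, 10.5)


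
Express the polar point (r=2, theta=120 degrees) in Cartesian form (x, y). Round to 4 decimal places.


x = 2 * cos(120) = -1
y = 2 * sin(120) = 1.7321

(-1, 1.7321)


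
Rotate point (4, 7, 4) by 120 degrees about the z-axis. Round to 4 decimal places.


x' = 4*cos(120) - 7*sin(120) = -8.0622
y' = 4*sin(120) + 7*cos(120) = -0.0359
z' = 4

(-8.0622, -0.0359, 4)


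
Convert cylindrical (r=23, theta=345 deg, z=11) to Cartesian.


x = 23 * cos(345) = 22.2163
y = 23 * sin(345) = -5.9528
z = 11

(22.2163, -5.9528, 11)


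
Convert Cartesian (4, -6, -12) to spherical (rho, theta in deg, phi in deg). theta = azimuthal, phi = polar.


rho = sqrt(4^2 + (-6)^2 + (-12)^2) = 14
theta = atan2(-6, 4) = 303.6901 deg
phi = acos(-12/14) = 148.9973 deg

rho = 14, theta = 303.6901 deg, phi = 148.9973 deg


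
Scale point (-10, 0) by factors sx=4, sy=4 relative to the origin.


Scaling: (x*sx, y*sy) = (-10*4, 0*4) = (-40, 0)

(-40, 0)


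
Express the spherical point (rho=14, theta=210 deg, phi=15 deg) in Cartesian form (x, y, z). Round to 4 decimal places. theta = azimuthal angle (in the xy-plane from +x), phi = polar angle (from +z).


x = 14 * sin(15) * cos(210) = -3.138
y = 14 * sin(15) * sin(210) = -1.8117
z = 14 * cos(15) = 13.523

(-3.138, -1.8117, 13.523)


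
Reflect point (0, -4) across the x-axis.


Reflection across x-axis: (x, y) -> (x, -y)
(0, -4) -> (0, 4)

(0, 4)
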